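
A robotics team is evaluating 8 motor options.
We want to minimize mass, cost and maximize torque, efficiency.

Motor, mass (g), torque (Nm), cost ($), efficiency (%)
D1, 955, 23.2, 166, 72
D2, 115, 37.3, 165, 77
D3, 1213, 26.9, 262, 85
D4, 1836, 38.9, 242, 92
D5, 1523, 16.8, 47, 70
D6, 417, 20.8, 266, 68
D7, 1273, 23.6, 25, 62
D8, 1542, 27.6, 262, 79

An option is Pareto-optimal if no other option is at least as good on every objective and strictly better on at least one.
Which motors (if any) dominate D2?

none

D1: worse on mass (955 vs 115).
D3: worse on mass (1213 vs 115).
D4: worse on mass (1836 vs 115).
D5: worse on mass (1523 vs 115).
D6: worse on mass (417 vs 115).
D7: worse on mass (1273 vs 115).
D8: worse on mass (1542 vs 115).
No option dominates D2.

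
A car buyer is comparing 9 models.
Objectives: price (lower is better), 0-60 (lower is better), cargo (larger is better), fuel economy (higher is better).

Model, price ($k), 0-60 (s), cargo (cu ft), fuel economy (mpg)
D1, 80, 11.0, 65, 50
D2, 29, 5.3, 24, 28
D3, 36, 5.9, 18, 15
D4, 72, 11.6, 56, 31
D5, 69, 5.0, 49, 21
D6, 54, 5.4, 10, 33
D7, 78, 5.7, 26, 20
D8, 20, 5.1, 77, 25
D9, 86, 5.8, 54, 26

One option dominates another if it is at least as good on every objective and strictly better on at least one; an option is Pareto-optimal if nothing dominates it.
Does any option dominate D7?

D5 vs D7: price 69≤78, 0-60 5.0≤5.7, cargo 49≥26, fuel economy 21≥20 — D5 is at least as good on every objective and strictly better on at least one, so D5 dominates D7.

Yes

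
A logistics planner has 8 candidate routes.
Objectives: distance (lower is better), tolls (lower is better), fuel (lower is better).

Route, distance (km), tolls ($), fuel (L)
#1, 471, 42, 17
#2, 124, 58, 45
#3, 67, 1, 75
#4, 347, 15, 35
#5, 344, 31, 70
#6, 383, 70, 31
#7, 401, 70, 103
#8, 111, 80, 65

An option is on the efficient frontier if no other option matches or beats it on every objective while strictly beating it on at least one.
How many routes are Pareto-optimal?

#1: not dominated (best fuel).
#2: not dominated.
#3: not dominated (best distance).
#4: not dominated.
#5: not dominated.
#6: not dominated.
#7: dominated by #2 (distance 124≤401, tolls 58≤70, fuel 45≤103).
#8: not dominated.
Pareto-optimal: #1, #2, #3, #4, #5, #6, #8 → 7.

7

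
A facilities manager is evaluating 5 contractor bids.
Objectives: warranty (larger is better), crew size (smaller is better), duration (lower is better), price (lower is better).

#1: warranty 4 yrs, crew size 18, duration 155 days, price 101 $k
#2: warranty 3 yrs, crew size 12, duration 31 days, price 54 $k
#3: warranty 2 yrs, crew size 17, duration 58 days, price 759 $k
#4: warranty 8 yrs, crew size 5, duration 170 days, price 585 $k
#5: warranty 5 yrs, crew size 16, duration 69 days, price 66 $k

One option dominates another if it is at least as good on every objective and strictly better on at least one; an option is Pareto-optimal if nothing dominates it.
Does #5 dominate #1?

Yes

#5 vs #1: warranty 5≥4, crew size 16≤18, duration 69≤155, price 66≤101 — #5 is at least as good on every objective with at least one strict improvement.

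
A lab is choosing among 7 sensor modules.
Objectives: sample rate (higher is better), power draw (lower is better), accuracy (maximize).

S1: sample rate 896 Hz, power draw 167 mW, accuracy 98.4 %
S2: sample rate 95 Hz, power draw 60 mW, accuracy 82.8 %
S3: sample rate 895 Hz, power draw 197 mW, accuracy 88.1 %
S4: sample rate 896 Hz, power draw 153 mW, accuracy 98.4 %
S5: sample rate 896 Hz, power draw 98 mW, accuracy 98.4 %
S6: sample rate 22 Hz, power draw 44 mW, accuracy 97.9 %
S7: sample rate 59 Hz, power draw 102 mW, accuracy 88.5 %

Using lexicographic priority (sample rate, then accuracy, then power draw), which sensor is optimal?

S5

First maximize sample rate: best is 896, kept {S1, S4, S5}.
Then maximize accuracy: best is 98.4, kept {S1, S4, S5}.
Then minimize power draw: best is 98, kept {S5}.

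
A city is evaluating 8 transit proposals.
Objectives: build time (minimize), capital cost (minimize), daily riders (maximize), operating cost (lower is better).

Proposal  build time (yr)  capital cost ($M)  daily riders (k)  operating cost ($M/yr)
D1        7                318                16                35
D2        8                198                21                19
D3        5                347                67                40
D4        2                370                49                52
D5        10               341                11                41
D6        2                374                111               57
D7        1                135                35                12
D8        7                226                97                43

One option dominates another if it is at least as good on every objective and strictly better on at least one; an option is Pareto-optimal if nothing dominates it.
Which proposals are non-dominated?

D3, D4, D6, D7, D8

D1: dominated by D7 (build time 1≤7, capital cost 135≤318, daily riders 35≥16, operating cost 12≤35).
D2: dominated by D7 (build time 1≤8, capital cost 135≤198, daily riders 35≥21, operating cost 12≤19).
D3: not dominated.
D4: not dominated.
D5: dominated by D1 (build time 7≤10, capital cost 318≤341, daily riders 16≥11, operating cost 35≤41).
D6: not dominated (best daily riders).
D7: not dominated (best build time).
D8: not dominated.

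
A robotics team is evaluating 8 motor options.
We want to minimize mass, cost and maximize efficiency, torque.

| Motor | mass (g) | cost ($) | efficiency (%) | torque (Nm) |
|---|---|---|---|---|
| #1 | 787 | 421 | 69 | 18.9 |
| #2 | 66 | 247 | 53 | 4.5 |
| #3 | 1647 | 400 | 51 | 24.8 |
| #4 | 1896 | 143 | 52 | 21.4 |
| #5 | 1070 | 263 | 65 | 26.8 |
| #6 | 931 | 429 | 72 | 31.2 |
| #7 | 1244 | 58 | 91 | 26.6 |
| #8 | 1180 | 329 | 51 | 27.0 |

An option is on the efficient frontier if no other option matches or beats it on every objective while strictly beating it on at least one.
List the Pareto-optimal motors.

#1, #2, #5, #6, #7, #8

#1: not dominated.
#2: not dominated (best mass).
#3: dominated by #5 (mass 1070≤1647, cost 263≤400, efficiency 65≥51, torque 26.8≥24.8).
#4: dominated by #7 (mass 1244≤1896, cost 58≤143, efficiency 91≥52, torque 26.6≥21.4).
#5: not dominated.
#6: not dominated (best torque).
#7: not dominated (best cost).
#8: not dominated.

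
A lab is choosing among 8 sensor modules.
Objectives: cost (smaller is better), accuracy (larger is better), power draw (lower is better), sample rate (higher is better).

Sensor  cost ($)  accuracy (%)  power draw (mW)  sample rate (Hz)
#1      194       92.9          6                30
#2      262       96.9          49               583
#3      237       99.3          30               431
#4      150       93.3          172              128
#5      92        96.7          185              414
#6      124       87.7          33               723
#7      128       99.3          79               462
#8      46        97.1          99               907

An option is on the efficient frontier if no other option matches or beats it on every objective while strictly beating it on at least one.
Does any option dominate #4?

Yes

#7 vs #4: cost 128≤150, accuracy 99.3≥93.3, power draw 79≤172, sample rate 462≥128 — #7 is at least as good on every objective and strictly better on at least one, so #7 dominates #4.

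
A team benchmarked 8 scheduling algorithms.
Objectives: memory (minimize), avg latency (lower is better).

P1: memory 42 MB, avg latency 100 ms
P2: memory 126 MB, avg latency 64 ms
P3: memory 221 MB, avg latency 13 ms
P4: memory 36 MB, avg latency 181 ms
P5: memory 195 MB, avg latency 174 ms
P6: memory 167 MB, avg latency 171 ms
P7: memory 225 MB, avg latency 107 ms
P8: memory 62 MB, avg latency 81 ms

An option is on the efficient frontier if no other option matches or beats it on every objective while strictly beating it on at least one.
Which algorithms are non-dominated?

P1, P2, P3, P4, P8

P1: not dominated.
P2: not dominated.
P3: not dominated (best avg latency).
P4: not dominated (best memory).
P5: dominated by P1 (memory 42≤195, avg latency 100≤174).
P6: dominated by P1 (memory 42≤167, avg latency 100≤171).
P7: dominated by P1 (memory 42≤225, avg latency 100≤107).
P8: not dominated.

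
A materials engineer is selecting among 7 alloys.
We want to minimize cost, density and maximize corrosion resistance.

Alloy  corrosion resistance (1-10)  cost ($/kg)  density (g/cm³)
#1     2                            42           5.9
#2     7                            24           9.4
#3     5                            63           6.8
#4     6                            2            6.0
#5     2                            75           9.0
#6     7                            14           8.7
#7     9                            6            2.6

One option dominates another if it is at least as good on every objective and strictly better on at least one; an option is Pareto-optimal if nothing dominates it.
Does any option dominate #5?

#1 vs #5: corrosion resistance 2≥2, cost 42≤75, density 5.9≤9.0 — #1 is at least as good on every objective and strictly better on at least one, so #1 dominates #5.

Yes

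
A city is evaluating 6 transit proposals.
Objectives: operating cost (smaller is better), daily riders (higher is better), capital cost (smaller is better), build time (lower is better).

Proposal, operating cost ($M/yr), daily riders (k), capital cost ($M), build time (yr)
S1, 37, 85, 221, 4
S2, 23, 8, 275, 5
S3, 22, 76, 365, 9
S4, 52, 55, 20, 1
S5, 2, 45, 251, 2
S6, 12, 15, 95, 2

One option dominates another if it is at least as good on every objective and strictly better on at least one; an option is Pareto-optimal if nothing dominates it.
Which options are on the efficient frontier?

S1: not dominated (best daily riders).
S2: dominated by S5 (operating cost 2≤23, daily riders 45≥8, capital cost 251≤275, build time 2≤5).
S3: not dominated.
S4: not dominated (best capital cost).
S5: not dominated (best operating cost).
S6: not dominated.

S1, S3, S4, S5, S6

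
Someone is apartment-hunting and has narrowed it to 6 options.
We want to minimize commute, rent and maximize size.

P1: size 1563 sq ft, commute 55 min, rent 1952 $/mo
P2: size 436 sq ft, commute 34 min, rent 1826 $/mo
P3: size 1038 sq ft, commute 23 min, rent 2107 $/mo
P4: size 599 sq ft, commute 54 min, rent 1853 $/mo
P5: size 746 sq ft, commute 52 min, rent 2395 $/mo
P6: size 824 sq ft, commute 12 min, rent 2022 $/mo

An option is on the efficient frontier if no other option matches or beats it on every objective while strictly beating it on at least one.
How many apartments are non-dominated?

P1: not dominated (best size).
P2: not dominated (best rent).
P3: not dominated.
P4: not dominated.
P5: dominated by P3 (size 1038≥746, commute 23≤52, rent 2107≤2395).
P6: not dominated (best commute).
Pareto-optimal: P1, P2, P3, P4, P6 → 5.

5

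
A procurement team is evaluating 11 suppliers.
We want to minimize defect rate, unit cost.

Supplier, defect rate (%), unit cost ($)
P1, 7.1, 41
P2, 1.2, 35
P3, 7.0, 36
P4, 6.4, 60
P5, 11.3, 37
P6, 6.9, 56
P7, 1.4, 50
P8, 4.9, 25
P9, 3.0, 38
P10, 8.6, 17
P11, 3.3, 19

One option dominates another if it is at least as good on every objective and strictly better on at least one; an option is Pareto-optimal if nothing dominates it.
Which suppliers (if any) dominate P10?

none

P1: worse on unit cost (41 vs 17).
P2: worse on unit cost (35 vs 17).
P3: worse on unit cost (36 vs 17).
P4: worse on unit cost (60 vs 17).
P5: worse on defect rate (11.3 vs 8.6).
P6: worse on unit cost (56 vs 17).
P7: worse on unit cost (50 vs 17).
P8: worse on unit cost (25 vs 17).
P9: worse on unit cost (38 vs 17).
P11: worse on unit cost (19 vs 17).
No option dominates P10.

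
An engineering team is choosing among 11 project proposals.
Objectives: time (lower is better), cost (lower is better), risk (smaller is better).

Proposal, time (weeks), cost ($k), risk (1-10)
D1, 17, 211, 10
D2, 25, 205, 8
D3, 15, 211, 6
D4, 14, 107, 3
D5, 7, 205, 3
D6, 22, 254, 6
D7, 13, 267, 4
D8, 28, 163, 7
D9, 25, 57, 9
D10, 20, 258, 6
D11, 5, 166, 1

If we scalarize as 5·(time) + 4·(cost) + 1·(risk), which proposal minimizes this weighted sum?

D1: 5·17 + 4·211 + 1·10 = 939
D2: 5·25 + 4·205 + 1·8 = 953
D3: 5·15 + 4·211 + 1·6 = 925
D4: 5·14 + 4·107 + 1·3 = 501
D5: 5·7 + 4·205 + 1·3 = 858
D6: 5·22 + 4·254 + 1·6 = 1132
D7: 5·13 + 4·267 + 1·4 = 1137
D8: 5·28 + 4·163 + 1·7 = 799
D9: 5·25 + 4·57 + 1·9 = 362
D10: 5·20 + 4·258 + 1·6 = 1138
D11: 5·5 + 4·166 + 1·1 = 690
Lowest: D9 at 362.

D9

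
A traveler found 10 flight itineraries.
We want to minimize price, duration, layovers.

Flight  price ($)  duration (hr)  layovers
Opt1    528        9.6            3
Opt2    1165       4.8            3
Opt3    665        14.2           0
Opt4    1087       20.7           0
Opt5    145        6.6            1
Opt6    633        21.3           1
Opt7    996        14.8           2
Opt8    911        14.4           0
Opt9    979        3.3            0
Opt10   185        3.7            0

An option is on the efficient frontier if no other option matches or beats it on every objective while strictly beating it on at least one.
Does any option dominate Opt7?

Opt3 vs Opt7: price 665≤996, duration 14.2≤14.8, layovers 0≤2 — Opt3 is at least as good on every objective and strictly better on at least one, so Opt3 dominates Opt7.

Yes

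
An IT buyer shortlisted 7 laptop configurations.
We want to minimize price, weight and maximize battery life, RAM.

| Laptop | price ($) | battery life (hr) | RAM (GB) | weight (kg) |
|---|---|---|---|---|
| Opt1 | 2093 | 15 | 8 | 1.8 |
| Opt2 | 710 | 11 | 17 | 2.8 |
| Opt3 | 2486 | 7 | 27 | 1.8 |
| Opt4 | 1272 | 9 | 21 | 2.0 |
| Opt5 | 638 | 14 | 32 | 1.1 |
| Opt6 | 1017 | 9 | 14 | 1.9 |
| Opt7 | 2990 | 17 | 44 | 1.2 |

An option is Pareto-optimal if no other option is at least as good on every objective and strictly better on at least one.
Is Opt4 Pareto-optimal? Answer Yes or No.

Opt5 vs Opt4: price 638≤1272, battery life 14≥9, RAM 32≥21, weight 1.1≤2.0 — Opt5 is at least as good on every objective and strictly better on at least one, so Opt5 dominates Opt4.

No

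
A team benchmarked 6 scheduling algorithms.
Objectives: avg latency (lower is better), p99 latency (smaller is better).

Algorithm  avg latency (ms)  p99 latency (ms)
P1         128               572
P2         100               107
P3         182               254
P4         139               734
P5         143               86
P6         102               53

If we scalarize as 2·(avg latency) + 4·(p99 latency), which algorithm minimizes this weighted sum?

P6

P1: 2·128 + 4·572 = 2544
P2: 2·100 + 4·107 = 628
P3: 2·182 + 4·254 = 1380
P4: 2·139 + 4·734 = 3214
P5: 2·143 + 4·86 = 630
P6: 2·102 + 4·53 = 416
Lowest: P6 at 416.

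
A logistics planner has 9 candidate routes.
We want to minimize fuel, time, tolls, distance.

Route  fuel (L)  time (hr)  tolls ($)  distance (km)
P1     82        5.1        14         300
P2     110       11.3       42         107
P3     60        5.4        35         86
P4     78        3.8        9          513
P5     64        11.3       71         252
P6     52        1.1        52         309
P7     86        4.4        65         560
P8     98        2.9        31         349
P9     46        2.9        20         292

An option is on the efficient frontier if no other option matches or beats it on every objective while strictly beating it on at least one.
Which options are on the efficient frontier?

P1: not dominated.
P2: dominated by P3 (fuel 60≤110, time 5.4≤11.3, tolls 35≤42, distance 86≤107).
P3: not dominated (best distance).
P4: not dominated (best tolls).
P5: dominated by P3 (fuel 60≤64, time 5.4≤11.3, tolls 35≤71, distance 86≤252).
P6: not dominated (best time).
P7: dominated by P4 (fuel 78≤86, time 3.8≤4.4, tolls 9≤65, distance 513≤560).
P8: dominated by P9 (fuel 46≤98, time 2.9≤2.9, tolls 20≤31, distance 292≤349).
P9: not dominated (best fuel).

P1, P3, P4, P6, P9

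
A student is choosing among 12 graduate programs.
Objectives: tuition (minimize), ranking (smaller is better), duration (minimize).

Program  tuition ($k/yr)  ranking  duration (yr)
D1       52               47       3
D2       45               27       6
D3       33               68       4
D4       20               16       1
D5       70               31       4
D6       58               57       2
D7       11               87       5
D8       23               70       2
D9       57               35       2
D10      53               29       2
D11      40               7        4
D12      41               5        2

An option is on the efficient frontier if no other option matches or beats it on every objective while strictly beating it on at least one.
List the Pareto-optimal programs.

D1: dominated by D4 (tuition 20≤52, ranking 16≤47, duration 1≤3).
D2: dominated by D4 (tuition 20≤45, ranking 16≤27, duration 1≤6).
D3: dominated by D4 (tuition 20≤33, ranking 16≤68, duration 1≤4).
D4: not dominated (best duration).
D5: dominated by D4 (tuition 20≤70, ranking 16≤31, duration 1≤4).
D6: dominated by D4 (tuition 20≤58, ranking 16≤57, duration 1≤2).
D7: not dominated (best tuition).
D8: dominated by D4 (tuition 20≤23, ranking 16≤70, duration 1≤2).
D9: dominated by D4 (tuition 20≤57, ranking 16≤35, duration 1≤2).
D10: dominated by D4 (tuition 20≤53, ranking 16≤29, duration 1≤2).
D11: not dominated.
D12: not dominated (best ranking).

D4, D7, D11, D12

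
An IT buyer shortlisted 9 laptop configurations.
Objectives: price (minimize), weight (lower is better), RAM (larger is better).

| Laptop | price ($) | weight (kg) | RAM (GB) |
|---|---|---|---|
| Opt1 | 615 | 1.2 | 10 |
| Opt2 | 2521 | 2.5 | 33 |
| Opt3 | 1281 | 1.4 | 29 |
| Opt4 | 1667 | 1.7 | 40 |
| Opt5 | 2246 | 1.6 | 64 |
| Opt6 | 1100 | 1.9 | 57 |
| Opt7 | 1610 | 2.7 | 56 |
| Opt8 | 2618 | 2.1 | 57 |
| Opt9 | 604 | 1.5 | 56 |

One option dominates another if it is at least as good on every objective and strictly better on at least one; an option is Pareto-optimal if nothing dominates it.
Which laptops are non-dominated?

Opt1, Opt3, Opt5, Opt6, Opt9

Opt1: not dominated (best weight).
Opt2: dominated by Opt4 (price 1667≤2521, weight 1.7≤2.5, RAM 40≥33).
Opt3: not dominated.
Opt4: dominated by Opt9 (price 604≤1667, weight 1.5≤1.7, RAM 56≥40).
Opt5: not dominated (best RAM).
Opt6: not dominated.
Opt7: dominated by Opt6 (price 1100≤1610, weight 1.9≤2.7, RAM 57≥56).
Opt8: dominated by Opt5 (price 2246≤2618, weight 1.6≤2.1, RAM 64≥57).
Opt9: not dominated (best price).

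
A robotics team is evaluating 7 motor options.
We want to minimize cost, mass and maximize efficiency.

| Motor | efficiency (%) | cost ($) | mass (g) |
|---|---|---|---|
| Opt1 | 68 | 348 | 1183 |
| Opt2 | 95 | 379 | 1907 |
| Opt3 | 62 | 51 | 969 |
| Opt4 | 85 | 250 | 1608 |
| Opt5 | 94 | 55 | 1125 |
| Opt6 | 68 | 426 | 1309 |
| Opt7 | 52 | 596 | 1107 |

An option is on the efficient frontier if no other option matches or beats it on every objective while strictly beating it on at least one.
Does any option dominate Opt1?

Yes

Opt5 vs Opt1: efficiency 94≥68, cost 55≤348, mass 1125≤1183 — Opt5 is at least as good on every objective and strictly better on at least one, so Opt5 dominates Opt1.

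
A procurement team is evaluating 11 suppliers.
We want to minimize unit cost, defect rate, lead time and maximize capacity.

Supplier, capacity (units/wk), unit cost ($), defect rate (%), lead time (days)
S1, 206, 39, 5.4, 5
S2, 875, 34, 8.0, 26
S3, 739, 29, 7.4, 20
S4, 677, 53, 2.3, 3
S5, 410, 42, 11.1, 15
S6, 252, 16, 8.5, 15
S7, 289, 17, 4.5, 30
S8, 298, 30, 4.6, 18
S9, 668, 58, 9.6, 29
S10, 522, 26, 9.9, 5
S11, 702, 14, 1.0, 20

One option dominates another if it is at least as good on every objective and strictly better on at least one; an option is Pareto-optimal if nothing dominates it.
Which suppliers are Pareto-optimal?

S1: not dominated.
S2: not dominated (best capacity).
S3: not dominated.
S4: not dominated (best lead time).
S5: dominated by S10 (capacity 522≥410, unit cost 26≤42, defect rate 9.9≤11.1, lead time 5≤15).
S6: not dominated.
S7: dominated by S11 (capacity 702≥289, unit cost 14≤17, defect rate 1.0≤4.5, lead time 20≤30).
S8: not dominated.
S9: dominated by S2 (capacity 875≥668, unit cost 34≤58, defect rate 8.0≤9.6, lead time 26≤29).
S10: not dominated.
S11: not dominated (best unit cost).

S1, S2, S3, S4, S6, S8, S10, S11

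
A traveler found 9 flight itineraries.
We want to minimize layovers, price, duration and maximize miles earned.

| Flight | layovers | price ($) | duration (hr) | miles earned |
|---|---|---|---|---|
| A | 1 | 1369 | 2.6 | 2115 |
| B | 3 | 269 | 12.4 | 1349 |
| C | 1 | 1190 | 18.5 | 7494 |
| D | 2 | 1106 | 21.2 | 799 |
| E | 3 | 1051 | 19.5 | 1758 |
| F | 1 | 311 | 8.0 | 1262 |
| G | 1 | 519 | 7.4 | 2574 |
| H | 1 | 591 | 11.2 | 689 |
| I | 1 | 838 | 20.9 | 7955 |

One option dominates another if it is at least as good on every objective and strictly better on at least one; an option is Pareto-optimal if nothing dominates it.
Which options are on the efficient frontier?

A: not dominated (best duration).
B: not dominated (best price).
C: not dominated.
D: dominated by F (layovers 1≤2, price 311≤1106, duration 8.0≤21.2, miles earned 1262≥799).
E: dominated by G (layovers 1≤3, price 519≤1051, duration 7.4≤19.5, miles earned 2574≥1758).
F: not dominated.
G: not dominated.
H: dominated by F (layovers 1≤1, price 311≤591, duration 8.0≤11.2, miles earned 1262≥689).
I: not dominated (best miles earned).

A, B, C, F, G, I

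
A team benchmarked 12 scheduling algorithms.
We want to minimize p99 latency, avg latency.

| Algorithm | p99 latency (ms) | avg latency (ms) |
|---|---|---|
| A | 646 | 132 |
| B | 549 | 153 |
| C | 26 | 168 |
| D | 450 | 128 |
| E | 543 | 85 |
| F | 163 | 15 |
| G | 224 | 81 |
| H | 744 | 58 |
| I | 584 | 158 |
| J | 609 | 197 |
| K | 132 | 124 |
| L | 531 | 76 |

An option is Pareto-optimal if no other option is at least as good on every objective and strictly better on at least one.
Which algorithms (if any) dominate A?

D, E, F, G, K, L

D: p99 latency 450≤646, avg latency 128≤132 — dominates A.
E: p99 latency 543≤646, avg latency 85≤132 — dominates A.
F: p99 latency 163≤646, avg latency 15≤132 — dominates A.
G: p99 latency 224≤646, avg latency 81≤132 — dominates A.
K: p99 latency 132≤646, avg latency 124≤132 — dominates A.
L: p99 latency 531≤646, avg latency 76≤132 — dominates A.
Others (B, C, H, I, J) are each worse than A on at least one objective.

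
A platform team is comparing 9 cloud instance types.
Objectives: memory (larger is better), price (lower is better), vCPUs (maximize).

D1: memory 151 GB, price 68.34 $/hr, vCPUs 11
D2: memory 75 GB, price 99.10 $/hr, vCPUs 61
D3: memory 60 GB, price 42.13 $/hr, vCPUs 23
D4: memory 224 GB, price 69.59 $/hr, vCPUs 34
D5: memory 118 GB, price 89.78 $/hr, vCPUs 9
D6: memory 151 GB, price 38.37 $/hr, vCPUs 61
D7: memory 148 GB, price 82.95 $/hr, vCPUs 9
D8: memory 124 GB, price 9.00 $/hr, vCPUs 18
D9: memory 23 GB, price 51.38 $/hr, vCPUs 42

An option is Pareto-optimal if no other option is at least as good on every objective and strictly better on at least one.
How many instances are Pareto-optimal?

3

D1: dominated by D6 (memory 151≥151, price 38.37≤68.34, vCPUs 61≥11).
D2: dominated by D6 (memory 151≥75, price 38.37≤99.10, vCPUs 61≥61).
D3: dominated by D6 (memory 151≥60, price 38.37≤42.13, vCPUs 61≥23).
D4: not dominated (best memory).
D5: dominated by D1 (memory 151≥118, price 68.34≤89.78, vCPUs 11≥9).
D6: not dominated.
D7: dominated by D1 (memory 151≥148, price 68.34≤82.95, vCPUs 11≥9).
D8: not dominated (best price).
D9: dominated by D6 (memory 151≥23, price 38.37≤51.38, vCPUs 61≥42).
Pareto-optimal: D4, D6, D8 → 3.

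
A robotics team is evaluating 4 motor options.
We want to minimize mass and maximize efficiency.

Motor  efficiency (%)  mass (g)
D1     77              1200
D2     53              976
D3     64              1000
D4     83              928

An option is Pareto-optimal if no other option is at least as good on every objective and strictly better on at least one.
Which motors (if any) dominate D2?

D4

D4: efficiency 83≥53, mass 928≤976 — dominates D2.
Others (D1, D3) are each worse than D2 on at least one objective.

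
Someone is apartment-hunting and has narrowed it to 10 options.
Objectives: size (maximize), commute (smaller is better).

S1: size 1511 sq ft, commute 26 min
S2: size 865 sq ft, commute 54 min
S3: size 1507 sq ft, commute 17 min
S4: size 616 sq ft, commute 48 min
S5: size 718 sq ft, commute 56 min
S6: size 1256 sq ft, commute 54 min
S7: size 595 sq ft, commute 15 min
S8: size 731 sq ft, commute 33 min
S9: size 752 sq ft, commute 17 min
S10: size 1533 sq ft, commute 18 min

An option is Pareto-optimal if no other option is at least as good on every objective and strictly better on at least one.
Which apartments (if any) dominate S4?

S1, S3, S8, S9, S10

S1: size 1511≥616, commute 26≤48 — dominates S4.
S3: size 1507≥616, commute 17≤48 — dominates S4.
S8: size 731≥616, commute 33≤48 — dominates S4.
S9: size 752≥616, commute 17≤48 — dominates S4.
S10: size 1533≥616, commute 18≤48 — dominates S4.
Others (S2, S5, S6, S7) are each worse than S4 on at least one objective.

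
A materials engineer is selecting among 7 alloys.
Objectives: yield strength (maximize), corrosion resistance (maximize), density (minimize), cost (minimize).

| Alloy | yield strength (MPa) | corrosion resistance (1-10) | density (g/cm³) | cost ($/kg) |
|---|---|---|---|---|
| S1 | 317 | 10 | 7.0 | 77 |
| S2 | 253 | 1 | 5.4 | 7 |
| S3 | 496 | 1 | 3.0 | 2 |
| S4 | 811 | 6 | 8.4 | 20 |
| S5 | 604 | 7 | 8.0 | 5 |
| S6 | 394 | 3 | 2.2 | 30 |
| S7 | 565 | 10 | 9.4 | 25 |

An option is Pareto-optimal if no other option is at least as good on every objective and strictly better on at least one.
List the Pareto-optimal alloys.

S1, S3, S4, S5, S6, S7

S1: not dominated.
S2: dominated by S3 (yield strength 496≥253, corrosion resistance 1≥1, density 3.0≤5.4, cost 2≤7).
S3: not dominated (best cost).
S4: not dominated (best yield strength).
S5: not dominated.
S6: not dominated (best density).
S7: not dominated.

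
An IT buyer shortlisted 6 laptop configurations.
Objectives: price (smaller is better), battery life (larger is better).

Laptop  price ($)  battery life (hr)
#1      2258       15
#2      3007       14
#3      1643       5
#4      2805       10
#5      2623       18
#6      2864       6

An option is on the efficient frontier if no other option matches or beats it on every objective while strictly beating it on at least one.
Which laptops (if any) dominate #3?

none

#1: worse on price (2258 vs 1643).
#2: worse on price (3007 vs 1643).
#4: worse on price (2805 vs 1643).
#5: worse on price (2623 vs 1643).
#6: worse on price (2864 vs 1643).
No option dominates #3.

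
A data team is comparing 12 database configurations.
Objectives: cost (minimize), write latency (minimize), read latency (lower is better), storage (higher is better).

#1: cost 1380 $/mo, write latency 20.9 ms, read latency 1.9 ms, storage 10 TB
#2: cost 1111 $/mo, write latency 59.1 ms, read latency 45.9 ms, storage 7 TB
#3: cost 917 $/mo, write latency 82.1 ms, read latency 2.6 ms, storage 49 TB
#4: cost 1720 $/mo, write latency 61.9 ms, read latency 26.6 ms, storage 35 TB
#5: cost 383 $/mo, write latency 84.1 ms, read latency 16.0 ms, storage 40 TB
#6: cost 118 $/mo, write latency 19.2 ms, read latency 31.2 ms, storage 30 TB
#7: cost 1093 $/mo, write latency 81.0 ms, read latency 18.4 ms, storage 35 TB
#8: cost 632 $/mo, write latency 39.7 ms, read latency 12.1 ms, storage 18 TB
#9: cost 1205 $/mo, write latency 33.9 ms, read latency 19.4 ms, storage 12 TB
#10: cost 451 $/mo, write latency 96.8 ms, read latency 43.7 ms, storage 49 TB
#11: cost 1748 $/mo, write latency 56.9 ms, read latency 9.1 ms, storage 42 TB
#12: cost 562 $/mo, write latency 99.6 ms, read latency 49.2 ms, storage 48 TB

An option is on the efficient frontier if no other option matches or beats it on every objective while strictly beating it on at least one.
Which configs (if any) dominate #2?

#6: cost 118≤1111, write latency 19.2≤59.1, read latency 31.2≤45.9, storage 30≥7 — dominates #2.
#8: cost 632≤1111, write latency 39.7≤59.1, read latency 12.1≤45.9, storage 18≥7 — dominates #2.
Others (#1, #3, #4, #5, #7, #9, #10, #11, #12) are each worse than #2 on at least one objective.

#6, #8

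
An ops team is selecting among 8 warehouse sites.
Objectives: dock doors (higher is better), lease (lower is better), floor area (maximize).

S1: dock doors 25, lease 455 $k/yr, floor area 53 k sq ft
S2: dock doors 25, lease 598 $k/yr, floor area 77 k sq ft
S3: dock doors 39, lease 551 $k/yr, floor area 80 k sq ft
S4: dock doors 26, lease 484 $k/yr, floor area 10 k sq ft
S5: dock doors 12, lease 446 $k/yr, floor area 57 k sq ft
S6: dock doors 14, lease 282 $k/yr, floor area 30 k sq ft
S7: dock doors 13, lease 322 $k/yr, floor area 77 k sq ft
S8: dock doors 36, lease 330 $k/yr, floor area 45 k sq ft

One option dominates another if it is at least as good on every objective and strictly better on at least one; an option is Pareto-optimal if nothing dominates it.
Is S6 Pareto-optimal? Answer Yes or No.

Yes

S1: worse on lease (455 vs 282).
S2: worse on lease (598 vs 282).
S3: worse on lease (551 vs 282).
S4: worse on lease (484 vs 282).
S5: worse on dock doors (12 vs 14).
S7: worse on dock doors (13 vs 14).
S8: worse on lease (330 vs 282).
No option is at least as good as S6 on every objective and strictly better on one.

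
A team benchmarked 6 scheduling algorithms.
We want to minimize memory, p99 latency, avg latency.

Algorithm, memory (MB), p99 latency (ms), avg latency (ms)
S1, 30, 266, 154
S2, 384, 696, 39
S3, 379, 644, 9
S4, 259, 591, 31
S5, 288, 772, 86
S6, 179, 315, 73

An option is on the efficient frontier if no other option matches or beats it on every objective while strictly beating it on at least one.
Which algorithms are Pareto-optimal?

S1: not dominated (best memory).
S2: dominated by S3 (memory 379≤384, p99 latency 644≤696, avg latency 9≤39).
S3: not dominated (best avg latency).
S4: not dominated.
S5: dominated by S4 (memory 259≤288, p99 latency 591≤772, avg latency 31≤86).
S6: not dominated.

S1, S3, S4, S6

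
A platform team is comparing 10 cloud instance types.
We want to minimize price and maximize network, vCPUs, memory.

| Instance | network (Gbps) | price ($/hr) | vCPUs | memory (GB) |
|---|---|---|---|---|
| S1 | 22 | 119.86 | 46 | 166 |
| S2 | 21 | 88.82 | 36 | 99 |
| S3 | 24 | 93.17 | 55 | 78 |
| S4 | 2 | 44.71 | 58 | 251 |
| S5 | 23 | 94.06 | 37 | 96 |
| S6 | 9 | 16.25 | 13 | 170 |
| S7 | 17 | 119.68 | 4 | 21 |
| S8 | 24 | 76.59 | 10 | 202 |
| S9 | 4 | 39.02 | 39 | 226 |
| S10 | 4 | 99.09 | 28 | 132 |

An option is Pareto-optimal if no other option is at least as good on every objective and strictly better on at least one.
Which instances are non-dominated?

S1: not dominated.
S2: not dominated.
S3: not dominated.
S4: not dominated (best vCPUs).
S5: not dominated.
S6: not dominated (best price).
S7: dominated by S2 (network 21≥17, price 88.82≤119.68, vCPUs 36≥4, memory 99≥21).
S8: not dominated.
S9: not dominated.
S10: dominated by S9 (network 4≥4, price 39.02≤99.09, vCPUs 39≥28, memory 226≥132).

S1, S2, S3, S4, S5, S6, S8, S9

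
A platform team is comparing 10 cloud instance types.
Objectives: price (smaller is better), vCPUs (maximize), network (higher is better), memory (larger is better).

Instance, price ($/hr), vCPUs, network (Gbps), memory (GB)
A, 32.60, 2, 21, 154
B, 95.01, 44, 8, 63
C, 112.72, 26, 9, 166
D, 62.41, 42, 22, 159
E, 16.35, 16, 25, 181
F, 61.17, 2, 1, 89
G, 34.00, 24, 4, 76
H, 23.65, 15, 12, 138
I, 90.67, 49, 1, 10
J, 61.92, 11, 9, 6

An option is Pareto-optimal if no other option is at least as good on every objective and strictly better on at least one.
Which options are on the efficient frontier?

A: dominated by E (price 16.35≤32.60, vCPUs 16≥2, network 25≥21, memory 181≥154).
B: not dominated.
C: not dominated.
D: not dominated.
E: not dominated (best price).
F: dominated by A (price 32.60≤61.17, vCPUs 2≥2, network 21≥1, memory 154≥89).
G: not dominated.
H: dominated by E (price 16.35≤23.65, vCPUs 16≥15, network 25≥12, memory 181≥138).
I: not dominated (best vCPUs).
J: dominated by E (price 16.35≤61.92, vCPUs 16≥11, network 25≥9, memory 181≥6).

B, C, D, E, G, I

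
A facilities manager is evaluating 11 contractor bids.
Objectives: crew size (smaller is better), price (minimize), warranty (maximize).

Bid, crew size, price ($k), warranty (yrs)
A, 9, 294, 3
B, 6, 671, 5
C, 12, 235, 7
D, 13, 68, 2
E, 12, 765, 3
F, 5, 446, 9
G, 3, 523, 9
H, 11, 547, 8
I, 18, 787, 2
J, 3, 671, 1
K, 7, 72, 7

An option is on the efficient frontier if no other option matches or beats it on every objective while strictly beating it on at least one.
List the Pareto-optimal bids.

D, F, G, K

A: dominated by K (crew size 7≤9, price 72≤294, warranty 7≥3).
B: dominated by F (crew size 5≤6, price 446≤671, warranty 9≥5).
C: dominated by K (crew size 7≤12, price 72≤235, warranty 7≥7).
D: not dominated (best price).
E: dominated by A (crew size 9≤12, price 294≤765, warranty 3≥3).
F: not dominated.
G: not dominated.
H: dominated by F (crew size 5≤11, price 446≤547, warranty 9≥8).
I: dominated by A (crew size 9≤18, price 294≤787, warranty 3≥2).
J: dominated by G (crew size 3≤3, price 523≤671, warranty 9≥1).
K: not dominated.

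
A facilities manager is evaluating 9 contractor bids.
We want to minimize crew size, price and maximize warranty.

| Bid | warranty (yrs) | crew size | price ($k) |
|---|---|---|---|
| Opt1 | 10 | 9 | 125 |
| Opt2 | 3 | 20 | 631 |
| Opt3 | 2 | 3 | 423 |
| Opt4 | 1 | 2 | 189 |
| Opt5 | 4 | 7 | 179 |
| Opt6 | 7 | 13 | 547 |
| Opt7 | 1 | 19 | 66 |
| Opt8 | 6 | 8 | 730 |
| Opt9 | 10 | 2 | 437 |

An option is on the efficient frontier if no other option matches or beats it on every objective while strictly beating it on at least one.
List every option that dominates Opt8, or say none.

Opt9: warranty 10≥6, crew size 2≤8, price 437≤730 — dominates Opt8.
Others (Opt1, Opt2, Opt3, Opt4, Opt5, Opt6, Opt7) are each worse than Opt8 on at least one objective.

Opt9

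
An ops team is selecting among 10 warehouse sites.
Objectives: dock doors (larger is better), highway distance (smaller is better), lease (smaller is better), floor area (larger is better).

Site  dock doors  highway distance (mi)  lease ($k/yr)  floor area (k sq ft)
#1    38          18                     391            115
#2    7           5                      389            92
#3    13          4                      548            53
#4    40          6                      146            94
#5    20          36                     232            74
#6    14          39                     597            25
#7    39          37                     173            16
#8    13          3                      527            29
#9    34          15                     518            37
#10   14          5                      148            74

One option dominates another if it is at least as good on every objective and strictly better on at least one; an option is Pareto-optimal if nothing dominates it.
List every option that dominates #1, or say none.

none

#2: worse on dock doors (7 vs 38).
#3: worse on dock doors (13 vs 38).
#4: worse on floor area (94 vs 115).
#5: worse on dock doors (20 vs 38).
#6: worse on dock doors (14 vs 38).
#7: worse on highway distance (37 vs 18).
#8: worse on dock doors (13 vs 38).
#9: worse on dock doors (34 vs 38).
#10: worse on dock doors (14 vs 38).
No option dominates #1.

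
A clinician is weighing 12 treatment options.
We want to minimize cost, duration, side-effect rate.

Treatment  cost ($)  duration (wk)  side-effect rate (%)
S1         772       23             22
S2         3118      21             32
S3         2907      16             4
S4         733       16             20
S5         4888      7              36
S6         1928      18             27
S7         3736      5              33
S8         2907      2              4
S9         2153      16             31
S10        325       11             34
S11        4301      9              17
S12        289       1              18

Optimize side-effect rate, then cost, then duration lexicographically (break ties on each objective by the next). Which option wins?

First minimize side-effect rate: best is 4, kept {S3, S8}.
Then minimize cost: best is 2907, kept {S3, S8}.
Then minimize duration: best is 2, kept {S8}.

S8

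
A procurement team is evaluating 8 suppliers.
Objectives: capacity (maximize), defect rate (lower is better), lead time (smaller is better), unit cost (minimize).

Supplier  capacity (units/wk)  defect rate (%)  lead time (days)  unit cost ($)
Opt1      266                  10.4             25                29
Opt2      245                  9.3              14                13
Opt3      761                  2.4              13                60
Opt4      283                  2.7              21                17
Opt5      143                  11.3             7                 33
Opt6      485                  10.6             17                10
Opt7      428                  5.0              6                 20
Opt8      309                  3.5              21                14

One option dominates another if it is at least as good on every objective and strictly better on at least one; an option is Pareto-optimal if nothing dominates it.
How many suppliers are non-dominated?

6

Opt1: dominated by Opt4 (capacity 283≥266, defect rate 2.7≤10.4, lead time 21≤25, unit cost 17≤29).
Opt2: not dominated.
Opt3: not dominated (best capacity).
Opt4: not dominated.
Opt5: dominated by Opt7 (capacity 428≥143, defect rate 5.0≤11.3, lead time 6≤7, unit cost 20≤33).
Opt6: not dominated (best unit cost).
Opt7: not dominated (best lead time).
Opt8: not dominated.
Pareto-optimal: Opt2, Opt3, Opt4, Opt6, Opt7, Opt8 → 6.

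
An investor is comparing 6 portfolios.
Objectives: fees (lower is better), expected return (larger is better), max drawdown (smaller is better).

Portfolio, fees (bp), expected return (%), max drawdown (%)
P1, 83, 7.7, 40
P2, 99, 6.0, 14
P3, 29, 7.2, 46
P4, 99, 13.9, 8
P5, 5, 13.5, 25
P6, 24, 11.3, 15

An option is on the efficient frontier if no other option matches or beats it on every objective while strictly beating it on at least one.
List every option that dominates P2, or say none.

P4

P4: fees 99≤99, expected return 13.9≥6.0, max drawdown 8≤14 — dominates P2.
Others (P1, P3, P5, P6) are each worse than P2 on at least one objective.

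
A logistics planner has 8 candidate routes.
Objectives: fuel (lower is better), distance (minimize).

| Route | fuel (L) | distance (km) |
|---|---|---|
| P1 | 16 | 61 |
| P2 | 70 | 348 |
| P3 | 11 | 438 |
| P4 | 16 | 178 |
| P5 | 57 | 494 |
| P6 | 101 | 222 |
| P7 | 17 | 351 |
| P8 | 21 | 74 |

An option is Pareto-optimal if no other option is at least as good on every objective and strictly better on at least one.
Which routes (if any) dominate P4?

P1

P1: fuel 16≤16, distance 61≤178 — dominates P4.
Others (P2, P3, P5, P6, P7, P8) are each worse than P4 on at least one objective.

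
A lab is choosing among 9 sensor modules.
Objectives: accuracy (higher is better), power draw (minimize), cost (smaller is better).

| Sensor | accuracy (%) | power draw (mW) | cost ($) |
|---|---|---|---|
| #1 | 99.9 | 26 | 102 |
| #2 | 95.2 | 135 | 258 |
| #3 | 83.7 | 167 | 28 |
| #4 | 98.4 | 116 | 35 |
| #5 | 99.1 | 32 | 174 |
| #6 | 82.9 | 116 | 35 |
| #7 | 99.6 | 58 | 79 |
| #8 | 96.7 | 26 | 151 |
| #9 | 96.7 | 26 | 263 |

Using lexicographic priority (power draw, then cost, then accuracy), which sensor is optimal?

#1

First minimize power draw: best is 26, kept {#1, #8, #9}.
Then minimize cost: best is 102, kept {#1}.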